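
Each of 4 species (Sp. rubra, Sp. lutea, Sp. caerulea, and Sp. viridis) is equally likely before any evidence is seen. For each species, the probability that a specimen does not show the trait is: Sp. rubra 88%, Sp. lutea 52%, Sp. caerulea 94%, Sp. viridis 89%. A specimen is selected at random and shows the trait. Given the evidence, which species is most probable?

Taking complements, P(trait | each) = Sp. rubra 0.12, Sp. lutea 0.48, Sp. caerulea 0.06, Sp. viridis 0.11.
Since the prior is uniform, the posterior is proportional to the likelihood:
  Sp. rubra: 0.12
  Sp. lutea: 0.48
  Sp. caerulea: 0.06
  Sp. viridis: 0.11
Sum = 0.77.
Largest term belongs to Sp. lutea, so Sp. lutea is most probable.

Sp. lutea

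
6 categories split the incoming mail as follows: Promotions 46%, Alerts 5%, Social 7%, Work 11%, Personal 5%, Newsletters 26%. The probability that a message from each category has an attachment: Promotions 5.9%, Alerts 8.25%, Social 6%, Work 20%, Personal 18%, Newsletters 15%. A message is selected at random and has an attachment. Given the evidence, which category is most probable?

Compute prior × likelihood for every hypothesis:
  Promotions: 0.46 × 0.059 = 0.02714
  Alerts: 0.05 × 0.0825 = 0.004125
  Social: 0.07 × 0.06 = 0.0042
  Work: 0.11 × 0.2 = 0.022
  Personal: 0.05 × 0.18 = 0.009
  Newsletters: 0.26 × 0.15 = 0.039
Sum = 0.105465.
Largest term belongs to Newsletters, so Newsletters is most probable.

Newsletters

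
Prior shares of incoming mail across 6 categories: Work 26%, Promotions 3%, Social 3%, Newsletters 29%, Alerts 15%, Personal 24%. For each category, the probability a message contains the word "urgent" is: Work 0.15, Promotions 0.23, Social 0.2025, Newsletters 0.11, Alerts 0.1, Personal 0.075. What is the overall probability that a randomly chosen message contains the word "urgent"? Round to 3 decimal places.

0.117

Compute prior × likelihood for every hypothesis:
  Work: 0.26 × 0.15 = 0.039
  Promotions: 0.03 × 0.23 = 0.0069
  Social: 0.03 × 0.2025 = 0.006075
  Newsletters: 0.29 × 0.11 = 0.0319
  Alerts: 0.15 × 0.1 = 0.015
  Personal: 0.24 × 0.075 = 0.018
P(urgent-flag) = 0.039 + 0.0069 + 0.006075 + 0.0319 + 0.015 + 0.018 = 0.116875 → 0.117.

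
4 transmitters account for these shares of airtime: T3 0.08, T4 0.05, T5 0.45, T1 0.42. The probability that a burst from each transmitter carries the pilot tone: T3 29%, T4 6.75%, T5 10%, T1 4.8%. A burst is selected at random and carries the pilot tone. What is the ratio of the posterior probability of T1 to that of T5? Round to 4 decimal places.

0.4480

Prior × likelihood for each hypothesis:
  T3: 0.08 × 0.29 = 0.0232
  T4: 0.05 × 0.0675 = 0.003375
  T5: 0.45 × 0.1 = 0.045
  T1: 0.42 × 0.048 = 0.02016
Sum = 0.091735.
The ratio is 0.02016 / 0.045 (the normalizer cancels) = 0.4480.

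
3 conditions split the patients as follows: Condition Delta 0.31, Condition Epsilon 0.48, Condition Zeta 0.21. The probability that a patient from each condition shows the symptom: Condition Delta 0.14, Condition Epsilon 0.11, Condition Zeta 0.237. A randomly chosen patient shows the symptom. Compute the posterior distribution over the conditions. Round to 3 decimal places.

Prior × likelihood for each hypothesis:
  Condition Delta: 0.31 × 0.14 = 0.0434
  Condition Epsilon: 0.48 × 0.11 = 0.0528
  Condition Zeta: 0.21 × 0.237 = 0.04977
Total = 0.14597.
P(Condition Delta | symptomatic) = 0.0434/0.14597 ≈ 0.297
P(Condition Epsilon | symptomatic) = 0.0528/0.14597 ≈ 0.362
P(Condition Zeta | symptomatic) = 0.04977/0.14597 ≈ 0.341

Condition Delta 0.297, Condition Epsilon 0.362, Condition Zeta 0.341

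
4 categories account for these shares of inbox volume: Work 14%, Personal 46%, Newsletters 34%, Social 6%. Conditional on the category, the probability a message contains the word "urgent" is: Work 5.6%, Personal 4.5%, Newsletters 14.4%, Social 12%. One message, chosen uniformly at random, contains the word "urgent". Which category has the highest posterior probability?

Newsletters

Prior × likelihood for each hypothesis:
  Work: 0.14 × 0.056 = 0.00784
  Personal: 0.46 × 0.045 = 0.0207
  Newsletters: 0.34 × 0.144 = 0.04896
  Social: 0.06 × 0.12 = 0.0072
Sum = 0.0847.
Largest term belongs to Newsletters, so Newsletters is most probable.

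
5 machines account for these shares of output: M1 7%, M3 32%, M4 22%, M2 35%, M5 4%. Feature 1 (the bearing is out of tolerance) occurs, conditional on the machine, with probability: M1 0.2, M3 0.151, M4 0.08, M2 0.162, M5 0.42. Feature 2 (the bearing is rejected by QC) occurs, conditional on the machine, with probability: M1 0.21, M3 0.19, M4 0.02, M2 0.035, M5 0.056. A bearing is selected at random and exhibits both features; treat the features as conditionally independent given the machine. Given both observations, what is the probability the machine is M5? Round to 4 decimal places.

By Bayes' rule, posterior ∝ prior × likelihood:
  M1: 0.07 × 0.2 × 0.21 = 0.00294
  M3: 0.32 × 0.151 × 0.19 = 0.0091808
  M4: 0.22 × 0.08 × 0.02 = 0.000352
  M2: 0.35 × 0.162 × 0.035 = 0.0019845
  M5: 0.04 × 0.42 × 0.056 = 0.0009408
Normalizing constant = 0.0153981.
P(M5 | evidence) = 0.0009408 / 0.0153981 ≈ 0.0611.

0.0611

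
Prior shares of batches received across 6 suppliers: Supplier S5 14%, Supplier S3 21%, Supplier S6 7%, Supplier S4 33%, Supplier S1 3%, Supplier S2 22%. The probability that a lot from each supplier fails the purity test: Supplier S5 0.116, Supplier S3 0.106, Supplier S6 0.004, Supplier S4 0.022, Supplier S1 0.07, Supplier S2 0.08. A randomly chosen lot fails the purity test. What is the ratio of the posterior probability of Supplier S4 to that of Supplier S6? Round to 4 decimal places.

By Bayes' rule, posterior ∝ prior × likelihood:
  Supplier S5: 0.14 × 0.116 = 0.01624
  Supplier S3: 0.21 × 0.106 = 0.02226
  Supplier S6: 0.07 × 0.004 = 0.00028
  Supplier S4: 0.33 × 0.022 = 0.00726
  Supplier S1: 0.03 × 0.07 = 0.0021
  Supplier S2: 0.22 × 0.08 = 0.0176
Normalizing constant = 0.06574.
The ratio is 0.00726 / 0.00028 (the normalizer cancels) = 25.9286.

25.9286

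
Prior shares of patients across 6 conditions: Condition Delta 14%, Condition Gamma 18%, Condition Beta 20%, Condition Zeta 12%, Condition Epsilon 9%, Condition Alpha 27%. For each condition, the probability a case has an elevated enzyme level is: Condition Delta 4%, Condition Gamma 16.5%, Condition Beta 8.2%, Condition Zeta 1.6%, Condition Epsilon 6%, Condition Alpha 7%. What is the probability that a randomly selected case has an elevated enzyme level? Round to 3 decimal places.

By Bayes' rule, posterior ∝ prior × likelihood:
  Condition Delta: 0.14 × 0.04 = 0.0056
  Condition Gamma: 0.18 × 0.165 = 0.0297
  Condition Beta: 0.2 × 0.082 = 0.0164
  Condition Zeta: 0.12 × 0.016 = 0.00192
  Condition Epsilon: 0.09 × 0.06 = 0.0054
  Condition Alpha: 0.27 × 0.07 = 0.0189
P(elevated) = 0.0056 + 0.0297 + 0.0164 + 0.00192 + 0.0054 + 0.0189 = 0.07792 → 0.078.

0.078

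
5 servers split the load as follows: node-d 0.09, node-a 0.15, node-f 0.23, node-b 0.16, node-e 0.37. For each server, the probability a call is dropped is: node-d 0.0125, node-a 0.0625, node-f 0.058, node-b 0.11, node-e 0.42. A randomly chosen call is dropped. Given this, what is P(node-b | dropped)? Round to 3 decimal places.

0.089

Unnormalized posteriors (prior × likelihood):
  node-d: 0.09 × 0.0125 = 0.001125
  node-a: 0.15 × 0.0625 = 0.009375
  node-f: 0.23 × 0.058 = 0.01334
  node-b: 0.16 × 0.11 = 0.0176
  node-e: 0.37 × 0.42 = 0.1554
Total = 0.19684.
P(node-b | evidence) = 0.0176 / 0.19684 ≈ 0.089.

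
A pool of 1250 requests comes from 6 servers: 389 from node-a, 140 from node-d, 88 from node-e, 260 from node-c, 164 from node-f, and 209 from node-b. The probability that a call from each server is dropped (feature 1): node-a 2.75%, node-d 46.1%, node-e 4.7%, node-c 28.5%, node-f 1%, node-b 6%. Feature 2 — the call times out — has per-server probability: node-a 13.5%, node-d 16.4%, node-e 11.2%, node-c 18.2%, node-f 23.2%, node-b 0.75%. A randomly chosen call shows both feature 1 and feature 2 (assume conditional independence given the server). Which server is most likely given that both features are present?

By Bayes' rule, posterior ∝ prior × likelihood:
  node-a: 0.3112 × 0.0275 × 0.135 = 0.00115533
  node-d: 0.112 × 0.461 × 0.164 = 0.008467648
  node-e: 0.0704 × 0.047 × 0.112 = 0.0003705856
  node-c: 0.208 × 0.285 × 0.182 = 0.01078896
  node-f: 0.1312 × 0.01 × 0.232 = 0.000304384
  node-b: 0.1672 × 0.06 × 0.0075 = 0.00007524
Sum = 0.0211621476.
Largest term belongs to node-c, so node-c is most probable.

node-c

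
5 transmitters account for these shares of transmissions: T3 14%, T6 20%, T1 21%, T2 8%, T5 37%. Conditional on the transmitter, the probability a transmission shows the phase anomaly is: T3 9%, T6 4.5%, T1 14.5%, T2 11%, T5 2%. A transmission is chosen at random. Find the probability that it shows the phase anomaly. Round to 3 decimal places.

Unnormalized posteriors (prior × likelihood):
  T3: 0.14 × 0.09 = 0.0126
  T6: 0.2 × 0.045 = 0.009
  T1: 0.21 × 0.145 = 0.03045
  T2: 0.08 × 0.11 = 0.0088
  T5: 0.37 × 0.02 = 0.0074
P(anomaly) = 0.0126 + 0.009 + 0.03045 + 0.0088 + 0.0074 = 0.06825 → 0.068.

0.068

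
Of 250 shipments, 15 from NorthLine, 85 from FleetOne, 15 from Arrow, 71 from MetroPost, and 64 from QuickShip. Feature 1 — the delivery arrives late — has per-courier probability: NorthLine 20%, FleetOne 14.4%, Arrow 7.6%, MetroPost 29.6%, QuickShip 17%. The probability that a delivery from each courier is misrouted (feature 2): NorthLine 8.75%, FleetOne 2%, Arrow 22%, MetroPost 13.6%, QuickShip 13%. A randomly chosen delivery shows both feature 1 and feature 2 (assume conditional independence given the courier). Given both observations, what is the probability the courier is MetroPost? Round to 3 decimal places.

Compute prior × likelihood for every hypothesis:
  NorthLine: 0.06 × 0.2 × 0.0875 = 0.00105
  FleetOne: 0.34 × 0.144 × 0.02 = 0.0009792
  Arrow: 0.06 × 0.076 × 0.22 = 0.0010032
  MetroPost: 0.284 × 0.296 × 0.136 = 0.011432704
  QuickShip: 0.256 × 0.17 × 0.13 = 0.0056576
Total = 0.020122704.
P(MetroPost | evidence) = 0.011432704 / 0.020122704 ≈ 0.568.

0.568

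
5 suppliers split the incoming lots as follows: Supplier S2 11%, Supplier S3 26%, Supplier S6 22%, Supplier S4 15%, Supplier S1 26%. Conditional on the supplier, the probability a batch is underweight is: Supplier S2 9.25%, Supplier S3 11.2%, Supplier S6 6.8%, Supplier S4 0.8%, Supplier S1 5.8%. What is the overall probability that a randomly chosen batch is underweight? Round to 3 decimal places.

0.071

Unnormalized posteriors (prior × likelihood):
  Supplier S2: 0.11 × 0.0925 = 0.010175
  Supplier S3: 0.26 × 0.112 = 0.02912
  Supplier S6: 0.22 × 0.068 = 0.01496
  Supplier S4: 0.15 × 0.008 = 0.0012
  Supplier S1: 0.26 × 0.058 = 0.01508
P(underweight) = 0.010175 + 0.02912 + 0.01496 + 0.0012 + 0.01508 = 0.070535 → 0.071.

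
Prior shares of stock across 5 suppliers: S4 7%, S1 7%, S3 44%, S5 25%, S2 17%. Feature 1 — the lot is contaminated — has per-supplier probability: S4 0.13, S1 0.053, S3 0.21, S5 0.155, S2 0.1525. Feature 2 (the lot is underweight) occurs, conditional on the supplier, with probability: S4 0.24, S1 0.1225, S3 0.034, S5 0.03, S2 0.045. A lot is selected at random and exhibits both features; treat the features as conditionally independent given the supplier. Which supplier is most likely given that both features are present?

S3

Prior × likelihood for each hypothesis:
  S4: 0.07 × 0.13 × 0.24 = 0.002184
  S1: 0.07 × 0.053 × 0.1225 = 0.000454475
  S3: 0.44 × 0.21 × 0.034 = 0.0031416
  S5: 0.25 × 0.155 × 0.03 = 0.0011625
  S2: 0.17 × 0.1525 × 0.045 = 0.001166625
Normalizing constant = 0.0081092.
Largest term belongs to S3, so S3 is most probable.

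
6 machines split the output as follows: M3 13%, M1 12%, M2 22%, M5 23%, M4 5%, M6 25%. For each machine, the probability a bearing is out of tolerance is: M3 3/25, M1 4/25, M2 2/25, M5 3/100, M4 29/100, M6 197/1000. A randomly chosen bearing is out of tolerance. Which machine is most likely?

M6

Compute prior × likelihood for every hypothesis:
  M3: 0.13 × 0.12 = 0.0156
  M1: 0.12 × 0.16 = 0.0192
  M2: 0.22 × 0.08 = 0.0176
  M5: 0.23 × 0.03 = 0.0069
  M4: 0.05 × 0.29 = 0.0145
  M6: 0.25 × 0.197 = 0.04925
Normalizing constant = 0.12305.
Largest term belongs to M6, so M6 is most probable.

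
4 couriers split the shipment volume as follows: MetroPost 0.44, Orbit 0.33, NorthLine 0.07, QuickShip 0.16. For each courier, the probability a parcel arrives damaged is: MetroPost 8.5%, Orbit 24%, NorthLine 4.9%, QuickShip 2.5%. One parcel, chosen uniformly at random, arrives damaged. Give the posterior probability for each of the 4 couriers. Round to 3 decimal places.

MetroPost 0.302, Orbit 0.639, NorthLine 0.028, QuickShip 0.032

Prior × likelihood for each hypothesis:
  MetroPost: 0.44 × 0.085 = 0.0374
  Orbit: 0.33 × 0.24 = 0.0792
  NorthLine: 0.07 × 0.049 = 0.00343
  QuickShip: 0.16 × 0.025 = 0.004
Normalizing constant = 0.12403.
P(MetroPost | damaged) = 0.0374/0.12403 ≈ 0.302
P(Orbit | damaged) = 0.0792/0.12403 ≈ 0.639
P(NorthLine | damaged) = 0.00343/0.12403 ≈ 0.028
P(QuickShip | damaged) = 0.004/0.12403 ≈ 0.032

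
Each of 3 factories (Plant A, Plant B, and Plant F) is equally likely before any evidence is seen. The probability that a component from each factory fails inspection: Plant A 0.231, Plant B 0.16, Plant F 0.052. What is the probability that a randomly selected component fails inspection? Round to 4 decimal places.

0.1477

Since the prior is uniform, the posterior is proportional to the likelihood:
  Plant A: 0.231
  Plant B: 0.16
  Plant F: 0.052
P(nonconforming) = (1/3) × (0.231 + 0.16 + 0.052) = 0.443/3 ≈ 0.1477.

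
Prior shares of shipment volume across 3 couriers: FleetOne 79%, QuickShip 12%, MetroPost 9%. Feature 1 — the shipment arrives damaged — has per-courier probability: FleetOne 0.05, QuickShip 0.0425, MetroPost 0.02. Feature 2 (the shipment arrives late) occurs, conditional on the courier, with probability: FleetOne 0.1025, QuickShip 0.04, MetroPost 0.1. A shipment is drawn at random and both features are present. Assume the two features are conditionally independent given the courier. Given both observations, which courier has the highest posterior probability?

Prior × likelihood for each hypothesis:
  FleetOne: 0.79 × 0.05 × 0.1025 = 0.00404875
  QuickShip: 0.12 × 0.0425 × 0.04 = 0.000204
  MetroPost: 0.09 × 0.02 × 0.1 = 0.00018
Sum = 0.00443275.
Largest term belongs to FleetOne, so FleetOne is most probable.

FleetOne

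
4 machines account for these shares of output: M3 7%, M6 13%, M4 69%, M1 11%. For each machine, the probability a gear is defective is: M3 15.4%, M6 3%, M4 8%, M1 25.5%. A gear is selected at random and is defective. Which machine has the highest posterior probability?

Compute prior × likelihood for every hypothesis:
  M3: 0.07 × 0.154 = 0.01078
  M6: 0.13 × 0.03 = 0.0039
  M4: 0.69 × 0.08 = 0.0552
  M1: 0.11 × 0.255 = 0.02805
Total = 0.09793.
Largest term belongs to M4, so M4 is most probable.

M4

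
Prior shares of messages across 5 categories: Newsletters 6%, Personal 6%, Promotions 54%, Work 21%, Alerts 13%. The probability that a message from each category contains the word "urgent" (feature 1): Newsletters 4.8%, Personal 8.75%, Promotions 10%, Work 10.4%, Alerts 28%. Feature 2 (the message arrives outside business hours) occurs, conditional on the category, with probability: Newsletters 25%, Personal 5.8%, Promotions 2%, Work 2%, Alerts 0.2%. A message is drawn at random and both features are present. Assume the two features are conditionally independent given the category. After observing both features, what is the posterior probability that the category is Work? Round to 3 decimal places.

0.167

Unnormalized posteriors (prior × likelihood):
  Newsletters: 0.06 × 0.048 × 0.25 = 0.00072
  Personal: 0.06 × 0.0875 × 0.058 = 0.0003045
  Promotions: 0.54 × 0.1 × 0.02 = 0.00108
  Work: 0.21 × 0.104 × 0.02 = 0.0004368
  Alerts: 0.13 × 0.28 × 0.002 = 0.0000728
Sum = 0.0026141.
P(Work | evidence) = 0.0004368 / 0.0026141 ≈ 0.167.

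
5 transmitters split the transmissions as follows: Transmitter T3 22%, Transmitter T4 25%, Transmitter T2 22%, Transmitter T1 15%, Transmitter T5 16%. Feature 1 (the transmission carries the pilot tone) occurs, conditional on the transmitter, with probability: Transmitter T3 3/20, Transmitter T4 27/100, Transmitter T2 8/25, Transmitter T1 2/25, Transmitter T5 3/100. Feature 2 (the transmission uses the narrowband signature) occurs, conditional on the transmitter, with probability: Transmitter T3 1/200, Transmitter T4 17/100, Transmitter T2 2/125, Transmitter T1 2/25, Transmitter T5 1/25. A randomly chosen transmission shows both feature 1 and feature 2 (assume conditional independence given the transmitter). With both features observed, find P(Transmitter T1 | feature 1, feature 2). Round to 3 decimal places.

Unnormalized posteriors (prior × likelihood):
  Transmitter T3: 0.22 × 0.15 × 0.005 = 0.000165
  Transmitter T4: 0.25 × 0.27 × 0.17 = 0.011475
  Transmitter T2: 0.22 × 0.32 × 0.016 = 0.0011264
  Transmitter T1: 0.15 × 0.08 × 0.08 = 0.00096
  Transmitter T5: 0.16 × 0.03 × 0.04 = 0.000192
Sum = 0.0139184.
P(Transmitter T1 | evidence) = 0.00096 / 0.0139184 ≈ 0.069.

0.069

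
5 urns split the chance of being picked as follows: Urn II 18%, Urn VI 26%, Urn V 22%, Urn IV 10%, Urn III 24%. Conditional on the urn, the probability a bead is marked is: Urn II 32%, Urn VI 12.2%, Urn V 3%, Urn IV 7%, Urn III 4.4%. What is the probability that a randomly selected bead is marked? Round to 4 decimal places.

0.1135

By Bayes' rule, posterior ∝ prior × likelihood:
  Urn II: 0.18 × 0.32 = 0.0576
  Urn VI: 0.26 × 0.122 = 0.03172
  Urn V: 0.22 × 0.03 = 0.0066
  Urn IV: 0.1 × 0.07 = 0.007
  Urn III: 0.24 × 0.044 = 0.01056
P(marked) = 0.0576 + 0.03172 + 0.0066 + 0.007 + 0.01056 = 0.11348 → 0.1135.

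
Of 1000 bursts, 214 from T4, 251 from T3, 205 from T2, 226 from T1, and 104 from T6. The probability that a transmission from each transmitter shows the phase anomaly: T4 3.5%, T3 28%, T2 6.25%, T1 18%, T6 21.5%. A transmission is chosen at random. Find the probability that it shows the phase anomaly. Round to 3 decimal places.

0.154

Prior × likelihood for each hypothesis:
  T4: 0.214 × 0.035 = 0.00749
  T3: 0.251 × 0.28 = 0.07028
  T2: 0.205 × 0.0625 = 0.0128125
  T1: 0.226 × 0.18 = 0.04068
  T6: 0.104 × 0.215 = 0.02236
P(anomaly) = 0.00749 + 0.07028 + 0.0128125 + 0.04068 + 0.02236 = 0.1536225 → 0.154.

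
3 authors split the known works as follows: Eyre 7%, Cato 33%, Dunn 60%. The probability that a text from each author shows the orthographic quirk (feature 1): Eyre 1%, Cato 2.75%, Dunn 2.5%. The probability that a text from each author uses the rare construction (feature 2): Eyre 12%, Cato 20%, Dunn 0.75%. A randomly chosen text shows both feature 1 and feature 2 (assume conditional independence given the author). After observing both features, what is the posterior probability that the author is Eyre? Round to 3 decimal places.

0.042

Prior × likelihood for each hypothesis:
  Eyre: 0.07 × 0.01 × 0.12 = 0.000084
  Cato: 0.33 × 0.0275 × 0.2 = 0.001815
  Dunn: 0.6 × 0.025 × 0.0075 = 0.0001125
Normalizing constant = 0.0020115.
P(Eyre | evidence) = 0.000084 / 0.0020115 ≈ 0.042.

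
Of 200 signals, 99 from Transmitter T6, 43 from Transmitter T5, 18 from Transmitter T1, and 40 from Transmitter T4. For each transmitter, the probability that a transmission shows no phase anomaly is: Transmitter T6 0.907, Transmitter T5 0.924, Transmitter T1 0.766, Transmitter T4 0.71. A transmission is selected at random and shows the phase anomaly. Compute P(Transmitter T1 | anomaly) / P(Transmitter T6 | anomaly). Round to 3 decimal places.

0.457

Taking complements, P(anomaly | each) = Transmitter T6 0.093, Transmitter T5 0.076, Transmitter T1 0.234, Transmitter T4 0.29.
Compute prior × likelihood for every hypothesis:
  Transmitter T6: 0.495 × 0.093 = 0.046035
  Transmitter T5: 0.215 × 0.076 = 0.01634
  Transmitter T1: 0.09 × 0.234 = 0.02106
  Transmitter T4: 0.2 × 0.29 = 0.058
Total = 0.141435.
The ratio is 0.02106 / 0.046035 (the normalizer cancels) = 0.457.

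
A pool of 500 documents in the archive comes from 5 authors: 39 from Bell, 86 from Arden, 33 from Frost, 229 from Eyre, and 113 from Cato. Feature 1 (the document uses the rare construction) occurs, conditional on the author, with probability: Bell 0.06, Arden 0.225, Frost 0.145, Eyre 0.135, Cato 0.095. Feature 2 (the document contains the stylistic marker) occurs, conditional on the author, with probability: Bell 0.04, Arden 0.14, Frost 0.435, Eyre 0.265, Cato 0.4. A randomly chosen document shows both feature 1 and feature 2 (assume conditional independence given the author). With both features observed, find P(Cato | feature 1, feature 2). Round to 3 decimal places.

By Bayes' rule, posterior ∝ prior × likelihood:
  Bell: 0.078 × 0.06 × 0.04 = 0.0001872
  Arden: 0.172 × 0.225 × 0.14 = 0.005418
  Frost: 0.066 × 0.145 × 0.435 = 0.00416295
  Eyre: 0.458 × 0.135 × 0.265 = 0.01638495
  Cato: 0.226 × 0.095 × 0.4 = 0.008588
Sum = 0.0347411.
P(Cato | evidence) = 0.008588 / 0.0347411 ≈ 0.247.

0.247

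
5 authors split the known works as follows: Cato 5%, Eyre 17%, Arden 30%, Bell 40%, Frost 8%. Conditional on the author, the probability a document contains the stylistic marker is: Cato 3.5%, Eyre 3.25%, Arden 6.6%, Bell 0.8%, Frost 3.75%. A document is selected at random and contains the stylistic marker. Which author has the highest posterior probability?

Compute prior × likelihood for every hypothesis:
  Cato: 0.05 × 0.035 = 0.00175
  Eyre: 0.17 × 0.0325 = 0.005525
  Arden: 0.3 × 0.066 = 0.0198
  Bell: 0.4 × 0.008 = 0.0032
  Frost: 0.08 × 0.0375 = 0.003
Sum = 0.033275.
Largest term belongs to Arden, so Arden is most probable.

Arden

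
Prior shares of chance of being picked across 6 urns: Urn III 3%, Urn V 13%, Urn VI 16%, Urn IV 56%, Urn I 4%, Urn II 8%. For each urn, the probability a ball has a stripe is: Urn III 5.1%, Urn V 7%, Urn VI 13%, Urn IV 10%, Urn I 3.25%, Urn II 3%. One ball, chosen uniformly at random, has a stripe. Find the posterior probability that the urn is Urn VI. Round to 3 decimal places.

0.228

By Bayes' rule, posterior ∝ prior × likelihood:
  Urn III: 0.03 × 0.051 = 0.00153
  Urn V: 0.13 × 0.07 = 0.0091
  Urn VI: 0.16 × 0.13 = 0.0208
  Urn IV: 0.56 × 0.1 = 0.056
  Urn I: 0.04 × 0.0325 = 0.0013
  Urn II: 0.08 × 0.03 = 0.0024
Normalizing constant = 0.09113.
P(Urn VI | evidence) = 0.0208 / 0.09113 ≈ 0.228.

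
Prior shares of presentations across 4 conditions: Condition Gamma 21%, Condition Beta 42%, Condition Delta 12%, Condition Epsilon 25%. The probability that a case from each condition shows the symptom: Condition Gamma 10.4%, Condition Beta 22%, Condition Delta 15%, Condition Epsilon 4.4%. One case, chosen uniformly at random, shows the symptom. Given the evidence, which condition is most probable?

Prior × likelihood for each hypothesis:
  Condition Gamma: 0.21 × 0.104 = 0.02184
  Condition Beta: 0.42 × 0.22 = 0.0924
  Condition Delta: 0.12 × 0.15 = 0.018
  Condition Epsilon: 0.25 × 0.044 = 0.011
Sum = 0.14324.
Largest term belongs to Condition Beta, so Condition Beta is most probable.

Condition Beta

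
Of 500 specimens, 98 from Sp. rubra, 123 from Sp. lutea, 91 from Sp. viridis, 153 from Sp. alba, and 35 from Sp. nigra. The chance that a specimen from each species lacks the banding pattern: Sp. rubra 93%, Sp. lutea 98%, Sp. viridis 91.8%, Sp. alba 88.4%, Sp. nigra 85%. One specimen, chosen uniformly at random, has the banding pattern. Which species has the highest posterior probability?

Sp. alba

Taking complements, P(banded | each) = Sp. rubra 0.07, Sp. lutea 0.02, Sp. viridis 0.082, Sp. alba 0.116, Sp. nigra 0.15.
Unnormalized posteriors (prior × likelihood):
  Sp. rubra: 0.196 × 0.07 = 0.01372
  Sp. lutea: 0.246 × 0.02 = 0.00492
  Sp. viridis: 0.182 × 0.082 = 0.014924
  Sp. alba: 0.306 × 0.116 = 0.035496
  Sp. nigra: 0.07 × 0.15 = 0.0105
Total = 0.07956.
Largest term belongs to Sp. alba, so Sp. alba is most probable.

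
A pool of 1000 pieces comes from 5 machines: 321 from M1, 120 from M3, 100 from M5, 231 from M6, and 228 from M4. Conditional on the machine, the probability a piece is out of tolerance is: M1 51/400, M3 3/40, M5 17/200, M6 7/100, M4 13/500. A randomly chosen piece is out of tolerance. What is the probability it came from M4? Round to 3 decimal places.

0.074

By Bayes' rule, posterior ∝ prior × likelihood:
  M1: 0.321 × 0.1275 = 0.0409275
  M3: 0.12 × 0.075 = 0.009
  M5: 0.1 × 0.085 = 0.0085
  M6: 0.231 × 0.07 = 0.01617
  M4: 0.228 × 0.026 = 0.005928
Sum = 0.0805255.
P(M4 | evidence) = 0.005928 / 0.0805255 ≈ 0.074.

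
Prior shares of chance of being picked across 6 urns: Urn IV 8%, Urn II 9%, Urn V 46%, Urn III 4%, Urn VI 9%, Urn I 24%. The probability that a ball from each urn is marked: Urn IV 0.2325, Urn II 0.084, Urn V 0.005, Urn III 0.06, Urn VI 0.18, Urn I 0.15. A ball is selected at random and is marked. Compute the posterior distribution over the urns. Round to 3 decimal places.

Prior × likelihood for each hypothesis:
  Urn IV: 0.08 × 0.2325 = 0.0186
  Urn II: 0.09 × 0.084 = 0.00756
  Urn V: 0.46 × 0.005 = 0.0023
  Urn III: 0.04 × 0.06 = 0.0024
  Urn VI: 0.09 × 0.18 = 0.0162
  Urn I: 0.24 × 0.15 = 0.036
Sum = 0.08306.
P(Urn IV | marked) = 0.0186/0.08306 ≈ 0.224
P(Urn II | marked) = 0.00756/0.08306 ≈ 0.091
P(Urn V | marked) = 0.0023/0.08306 ≈ 0.028
P(Urn III | marked) = 0.0024/0.08306 ≈ 0.029
P(Urn VI | marked) = 0.0162/0.08306 ≈ 0.195
P(Urn I | marked) = 0.036/0.08306 ≈ 0.433
(Check: 0.224+0.091+0.028+0.029+0.195+0.433 = 1.000.)

Urn IV 0.224, Urn II 0.091, Urn V 0.028, Urn III 0.029, Urn VI 0.195, Urn I 0.433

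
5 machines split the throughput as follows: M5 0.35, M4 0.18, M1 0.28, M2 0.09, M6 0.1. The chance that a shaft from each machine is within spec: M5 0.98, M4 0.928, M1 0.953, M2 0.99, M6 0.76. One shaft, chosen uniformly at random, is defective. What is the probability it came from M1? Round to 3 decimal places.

Taking complements, P(defective | each) = M5 0.02, M4 0.072, M1 0.047, M2 0.01, M6 0.24.
By Bayes' rule, posterior ∝ prior × likelihood:
  M5: 0.35 × 0.02 = 0.007
  M4: 0.18 × 0.072 = 0.01296
  M1: 0.28 × 0.047 = 0.01316
  M2: 0.09 × 0.01 = 0.0009
  M6: 0.1 × 0.24 = 0.024
Total = 0.05802.
P(M1 | evidence) = 0.01316 / 0.05802 ≈ 0.227.

0.227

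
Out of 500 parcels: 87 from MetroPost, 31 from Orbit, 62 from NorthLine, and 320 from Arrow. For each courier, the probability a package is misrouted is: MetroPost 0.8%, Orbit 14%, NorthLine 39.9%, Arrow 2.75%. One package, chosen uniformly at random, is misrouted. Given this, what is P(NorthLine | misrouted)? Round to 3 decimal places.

Compute prior × likelihood for every hypothesis:
  MetroPost: 0.174 × 0.008 = 0.001392
  Orbit: 0.062 × 0.14 = 0.00868
  NorthLine: 0.124 × 0.399 = 0.049476
  Arrow: 0.64 × 0.0275 = 0.0176
Sum = 0.077148.
P(NorthLine | evidence) = 0.049476 / 0.077148 ≈ 0.641.

0.641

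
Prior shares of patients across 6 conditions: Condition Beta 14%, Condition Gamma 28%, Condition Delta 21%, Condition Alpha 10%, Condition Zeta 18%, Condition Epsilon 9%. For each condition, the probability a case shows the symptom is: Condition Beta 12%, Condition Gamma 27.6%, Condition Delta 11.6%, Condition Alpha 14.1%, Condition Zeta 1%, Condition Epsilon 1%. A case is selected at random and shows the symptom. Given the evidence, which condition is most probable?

By Bayes' rule, posterior ∝ prior × likelihood:
  Condition Beta: 0.14 × 0.12 = 0.0168
  Condition Gamma: 0.28 × 0.276 = 0.07728
  Condition Delta: 0.21 × 0.116 = 0.02436
  Condition Alpha: 0.1 × 0.141 = 0.0141
  Condition Zeta: 0.18 × 0.01 = 0.0018
  Condition Epsilon: 0.09 × 0.01 = 0.0009
Sum = 0.13524.
Largest term belongs to Condition Gamma, so Condition Gamma is most probable.

Condition Gamma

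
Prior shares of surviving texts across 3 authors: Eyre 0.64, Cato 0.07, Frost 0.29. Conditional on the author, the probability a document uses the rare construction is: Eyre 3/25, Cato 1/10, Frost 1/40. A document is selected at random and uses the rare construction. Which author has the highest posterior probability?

Eyre

Unnormalized posteriors (prior × likelihood):
  Eyre: 0.64 × 0.12 = 0.0768
  Cato: 0.07 × 0.1 = 0.007
  Frost: 0.29 × 0.025 = 0.00725
Sum = 0.09105.
Largest term belongs to Eyre, so Eyre is most probable.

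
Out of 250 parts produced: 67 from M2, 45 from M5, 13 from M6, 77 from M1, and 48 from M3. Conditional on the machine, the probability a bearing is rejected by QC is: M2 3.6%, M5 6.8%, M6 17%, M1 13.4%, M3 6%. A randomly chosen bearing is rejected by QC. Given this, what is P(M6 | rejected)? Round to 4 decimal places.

Compute prior × likelihood for every hypothesis:
  M2: 0.268 × 0.036 = 0.009648
  M5: 0.18 × 0.068 = 0.01224
  M6: 0.052 × 0.17 = 0.00884
  M1: 0.308 × 0.134 = 0.041272
  M3: 0.192 × 0.06 = 0.01152
Sum = 0.08352.
P(M6 | evidence) = 0.00884 / 0.08352 ≈ 0.1058.

0.1058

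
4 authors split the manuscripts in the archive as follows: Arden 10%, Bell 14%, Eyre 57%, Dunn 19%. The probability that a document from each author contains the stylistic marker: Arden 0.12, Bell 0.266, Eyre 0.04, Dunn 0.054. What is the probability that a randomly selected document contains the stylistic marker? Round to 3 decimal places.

By Bayes' rule, posterior ∝ prior × likelihood:
  Arden: 0.1 × 0.12 = 0.012
  Bell: 0.14 × 0.266 = 0.03724
  Eyre: 0.57 × 0.04 = 0.0228
  Dunn: 0.19 × 0.054 = 0.01026
P(marker) = 0.012 + 0.03724 + 0.0228 + 0.01026 = 0.0823 → 0.082.

0.082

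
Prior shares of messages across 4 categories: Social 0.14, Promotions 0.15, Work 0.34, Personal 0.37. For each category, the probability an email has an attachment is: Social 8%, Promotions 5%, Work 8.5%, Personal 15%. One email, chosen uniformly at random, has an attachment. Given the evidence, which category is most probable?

Personal

Unnormalized posteriors (prior × likelihood):
  Social: 0.14 × 0.08 = 0.0112
  Promotions: 0.15 × 0.05 = 0.0075
  Work: 0.34 × 0.085 = 0.0289
  Personal: 0.37 × 0.15 = 0.0555
Normalizing constant = 0.1031.
Largest term belongs to Personal, so Personal is most probable.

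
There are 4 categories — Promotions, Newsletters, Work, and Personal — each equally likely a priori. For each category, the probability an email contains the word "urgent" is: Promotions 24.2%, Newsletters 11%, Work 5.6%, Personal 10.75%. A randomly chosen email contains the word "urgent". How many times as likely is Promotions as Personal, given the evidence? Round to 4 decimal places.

2.2512

Since the prior is uniform, the posterior is proportional to the likelihood:
  Promotions: 0.242
  Newsletters: 0.11
  Work: 0.056
  Personal: 0.1075
Total = 0.5155.
The ratio is 0.242 / 0.1075 (the normalizer cancels) = 2.2512.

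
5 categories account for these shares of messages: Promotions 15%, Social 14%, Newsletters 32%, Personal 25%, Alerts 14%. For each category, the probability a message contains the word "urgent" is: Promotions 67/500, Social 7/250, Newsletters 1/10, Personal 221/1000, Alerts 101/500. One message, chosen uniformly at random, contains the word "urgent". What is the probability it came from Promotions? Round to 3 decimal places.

0.144

Prior × likelihood for each hypothesis:
  Promotions: 0.15 × 0.134 = 0.0201
  Social: 0.14 × 0.028 = 0.00392
  Newsletters: 0.32 × 0.1 = 0.032
  Personal: 0.25 × 0.221 = 0.05525
  Alerts: 0.14 × 0.202 = 0.02828
Total = 0.13955.
P(Promotions | evidence) = 0.0201 / 0.13955 ≈ 0.144.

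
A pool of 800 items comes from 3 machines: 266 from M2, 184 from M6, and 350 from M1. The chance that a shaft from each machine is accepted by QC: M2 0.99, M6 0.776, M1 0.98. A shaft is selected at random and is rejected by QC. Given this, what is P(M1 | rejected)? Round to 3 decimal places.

0.138

Taking complements, P(rejected | each) = M2 0.01, M6 0.224, M1 0.02.
By Bayes' rule, posterior ∝ prior × likelihood:
  M2: 0.3325 × 0.01 = 0.003325
  M6: 0.23 × 0.224 = 0.05152
  M1: 0.4375 × 0.02 = 0.00875
Sum = 0.063595.
P(M1 | evidence) = 0.00875 / 0.063595 ≈ 0.138.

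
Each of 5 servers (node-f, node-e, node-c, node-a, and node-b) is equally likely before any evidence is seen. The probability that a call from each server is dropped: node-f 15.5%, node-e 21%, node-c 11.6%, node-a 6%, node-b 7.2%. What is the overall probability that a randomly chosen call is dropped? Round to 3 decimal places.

With a uniform prior (1/5 each), posterior ∝ likelihood:
  node-f: 0.155
  node-e: 0.21
  node-c: 0.116
  node-a: 0.06
  node-b: 0.072
P(dropped) = (1/5) × (0.155 + 0.21 + 0.116 + 0.06 + 0.072) = 0.613/5 ≈ 0.123.

0.123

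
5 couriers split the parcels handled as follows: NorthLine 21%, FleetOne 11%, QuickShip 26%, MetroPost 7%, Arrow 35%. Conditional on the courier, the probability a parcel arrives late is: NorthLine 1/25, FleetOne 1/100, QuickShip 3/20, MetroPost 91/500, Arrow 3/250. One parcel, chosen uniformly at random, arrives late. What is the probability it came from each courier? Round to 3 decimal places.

NorthLine 0.128, FleetOne 0.017, QuickShip 0.596, MetroPost 0.195, Arrow 0.064

Compute prior × likelihood for every hypothesis:
  NorthLine: 0.21 × 0.04 = 0.0084
  FleetOne: 0.11 × 0.01 = 0.0011
  QuickShip: 0.26 × 0.15 = 0.039
  MetroPost: 0.07 × 0.182 = 0.01274
  Arrow: 0.35 × 0.012 = 0.0042
Total = 0.06544.
P(NorthLine | late) = 0.0084/0.06544 ≈ 0.128
P(FleetOne | late) = 0.0011/0.06544 ≈ 0.017
P(QuickShip | late) = 0.039/0.06544 ≈ 0.596
P(MetroPost | late) = 0.01274/0.06544 ≈ 0.195
P(Arrow | late) = 0.0042/0.06544 ≈ 0.064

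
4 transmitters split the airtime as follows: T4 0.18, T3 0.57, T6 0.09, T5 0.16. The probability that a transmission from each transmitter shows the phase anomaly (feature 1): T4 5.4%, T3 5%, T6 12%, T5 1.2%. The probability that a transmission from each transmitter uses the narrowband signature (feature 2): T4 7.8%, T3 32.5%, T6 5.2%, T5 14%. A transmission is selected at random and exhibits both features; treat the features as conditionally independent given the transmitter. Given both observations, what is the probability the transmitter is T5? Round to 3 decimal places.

Unnormalized posteriors (prior × likelihood):
  T4: 0.18 × 0.054 × 0.078 = 0.00075816
  T3: 0.57 × 0.05 × 0.325 = 0.0092625
  T6: 0.09 × 0.12 × 0.052 = 0.0005616
  T5: 0.16 × 0.012 × 0.14 = 0.0002688
Total = 0.01085106.
P(T5 | evidence) = 0.0002688 / 0.01085106 ≈ 0.025.

0.025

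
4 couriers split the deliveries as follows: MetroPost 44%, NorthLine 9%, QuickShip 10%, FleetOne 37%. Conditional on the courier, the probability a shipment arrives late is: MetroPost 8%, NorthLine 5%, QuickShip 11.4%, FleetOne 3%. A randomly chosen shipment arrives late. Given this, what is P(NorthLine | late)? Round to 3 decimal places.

0.072

Unnormalized posteriors (prior × likelihood):
  MetroPost: 0.44 × 0.08 = 0.0352
  NorthLine: 0.09 × 0.05 = 0.0045
  QuickShip: 0.1 × 0.114 = 0.0114
  FleetOne: 0.37 × 0.03 = 0.0111
Sum = 0.0622.
P(NorthLine | evidence) = 0.0045 / 0.0622 ≈ 0.072.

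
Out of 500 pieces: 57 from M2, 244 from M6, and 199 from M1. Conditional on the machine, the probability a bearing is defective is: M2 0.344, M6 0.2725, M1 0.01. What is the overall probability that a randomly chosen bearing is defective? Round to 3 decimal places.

0.176

Prior × likelihood for each hypothesis:
  M2: 0.114 × 0.344 = 0.039216
  M6: 0.488 × 0.2725 = 0.13298
  M1: 0.398 × 0.01 = 0.00398
P(defective) = 0.039216 + 0.13298 + 0.00398 = 0.176176 → 0.176.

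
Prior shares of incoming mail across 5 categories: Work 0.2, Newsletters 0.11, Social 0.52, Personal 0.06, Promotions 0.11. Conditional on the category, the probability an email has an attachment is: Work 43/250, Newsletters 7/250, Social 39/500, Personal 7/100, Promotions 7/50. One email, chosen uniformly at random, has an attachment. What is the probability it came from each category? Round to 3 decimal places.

Work 0.352, Newsletters 0.032, Social 0.415, Personal 0.043, Promotions 0.158

Unnormalized posteriors (prior × likelihood):
  Work: 0.2 × 0.172 = 0.0344
  Newsletters: 0.11 × 0.028 = 0.00308
  Social: 0.52 × 0.078 = 0.04056
  Personal: 0.06 × 0.07 = 0.0042
  Promotions: 0.11 × 0.14 = 0.0154
Sum = 0.09764.
P(Work | attachment) = 0.0344/0.09764 ≈ 0.352
P(Newsletters | attachment) = 0.00308/0.09764 ≈ 0.032
P(Social | attachment) = 0.04056/0.09764 ≈ 0.415
P(Personal | attachment) = 0.0042/0.09764 ≈ 0.043
P(Promotions | attachment) = 0.0154/0.09764 ≈ 0.158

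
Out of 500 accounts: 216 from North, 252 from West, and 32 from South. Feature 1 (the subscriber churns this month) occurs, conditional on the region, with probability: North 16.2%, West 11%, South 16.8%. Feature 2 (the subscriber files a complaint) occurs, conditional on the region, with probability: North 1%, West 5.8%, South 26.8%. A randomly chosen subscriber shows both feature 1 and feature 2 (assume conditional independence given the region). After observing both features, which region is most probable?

West

Prior × likelihood for each hypothesis:
  North: 0.432 × 0.162 × 0.01 = 0.00069984
  West: 0.504 × 0.11 × 0.058 = 0.00321552
  South: 0.064 × 0.168 × 0.268 = 0.002881536
Total = 0.006796896.
Largest term belongs to West, so West is most probable.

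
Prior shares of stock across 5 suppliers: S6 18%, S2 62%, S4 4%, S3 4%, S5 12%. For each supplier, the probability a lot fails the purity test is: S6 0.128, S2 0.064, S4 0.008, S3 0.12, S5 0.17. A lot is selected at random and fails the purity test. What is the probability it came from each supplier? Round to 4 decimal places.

Unnormalized posteriors (prior × likelihood):
  S6: 0.18 × 0.128 = 0.02304
  S2: 0.62 × 0.064 = 0.03968
  S4: 0.04 × 0.008 = 0.00032
  S3: 0.04 × 0.12 = 0.0048
  S5: 0.12 × 0.17 = 0.0204
Total = 0.08824.
P(S6 | off-spec) = 0.02304/0.08824 ≈ 0.2611
P(S2 | off-spec) = 0.03968/0.08824 ≈ 0.4497
P(S4 | off-spec) = 0.00032/0.08824 ≈ 0.0036
P(S3 | off-spec) = 0.0048/0.08824 ≈ 0.0544
P(S5 | off-spec) = 0.0204/0.08824 ≈ 0.2312

S6 0.2611, S2 0.4497, S4 0.0036, S3 0.0544, S5 0.2312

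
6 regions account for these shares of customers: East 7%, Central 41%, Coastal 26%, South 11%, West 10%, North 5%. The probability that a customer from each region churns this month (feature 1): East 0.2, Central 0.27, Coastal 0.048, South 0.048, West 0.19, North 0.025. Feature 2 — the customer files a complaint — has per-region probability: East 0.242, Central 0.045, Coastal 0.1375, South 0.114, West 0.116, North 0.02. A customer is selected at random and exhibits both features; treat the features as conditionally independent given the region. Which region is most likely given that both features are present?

Central

By Bayes' rule, posterior ∝ prior × likelihood:
  East: 0.07 × 0.2 × 0.242 = 0.003388
  Central: 0.41 × 0.27 × 0.045 = 0.0049815
  Coastal: 0.26 × 0.048 × 0.1375 = 0.001716
  South: 0.11 × 0.048 × 0.114 = 0.00060192
  West: 0.1 × 0.19 × 0.116 = 0.002204
  North: 0.05 × 0.025 × 0.02 = 0.000025
Sum = 0.01291642.
Largest term belongs to Central, so Central is most probable.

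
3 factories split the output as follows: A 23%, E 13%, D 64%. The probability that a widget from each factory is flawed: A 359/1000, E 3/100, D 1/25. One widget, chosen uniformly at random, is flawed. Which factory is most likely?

Unnormalized posteriors (prior × likelihood):
  A: 0.23 × 0.359 = 0.08257
  E: 0.13 × 0.03 = 0.0039
  D: 0.64 × 0.04 = 0.0256
Sum = 0.11207.
Largest term belongs to A, so A is most probable.

A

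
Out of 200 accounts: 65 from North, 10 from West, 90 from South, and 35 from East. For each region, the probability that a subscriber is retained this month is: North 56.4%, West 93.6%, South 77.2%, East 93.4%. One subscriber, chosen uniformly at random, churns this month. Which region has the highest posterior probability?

Taking complements, P(churn | each) = North 0.436, West 0.064, South 0.228, East 0.066.
By Bayes' rule, posterior ∝ prior × likelihood:
  North: 0.325 × 0.436 = 0.1417
  West: 0.05 × 0.064 = 0.0032
  South: 0.45 × 0.228 = 0.1026
  East: 0.175 × 0.066 = 0.01155
Total = 0.25905.
Largest term belongs to North, so North is most probable.

North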